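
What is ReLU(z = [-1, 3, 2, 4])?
h = [0, 3, 2, 4]

ReLU applied element-wise: max(0,-1)=0, max(0,3)=3, max(0,2)=2, max(0,4)=4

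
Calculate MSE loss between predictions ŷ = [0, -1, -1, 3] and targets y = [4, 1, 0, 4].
MSE = 5.5

MSE = (1/4)((0-4)² + (-1-1)² + (-1-0)² + (3-4)²) = (1/4)(16 + 4 + 1 + 1) = 5.5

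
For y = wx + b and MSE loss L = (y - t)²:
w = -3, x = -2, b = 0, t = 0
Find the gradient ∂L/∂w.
∂L/∂w = -24

y = wx + b = (-3)(-2) + 0 = 6
∂L/∂y = 2(y - t) = 2(6 - 0) = 12
∂y/∂w = x = -2
∂L/∂w = ∂L/∂y · ∂y/∂w = 12 × -2 = -24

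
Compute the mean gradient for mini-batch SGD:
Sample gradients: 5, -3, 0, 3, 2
Average gradient = 1.4

Average = (1/5)(5 + -3 + 0 + 3 + 2) = 7/5 = 1.4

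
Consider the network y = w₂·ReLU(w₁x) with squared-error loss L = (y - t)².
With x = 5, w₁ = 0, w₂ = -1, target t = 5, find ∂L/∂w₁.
∂L/∂w₁ = 0

Forward pass:
z = w₁x = 0×5 = 0
h = ReLU(0) = 0
y = w₂h = -1×0 = 0

Backward pass:
∂L/∂y = 2(y - t) = 2(0 - 5) = -10
∂y/∂h = w₂ = -1
∂h/∂z = 0 (ReLU derivative)
∂z/∂w₁ = x = 5

∂L/∂w₁ = -10 × -1 × 0 × 5 = 0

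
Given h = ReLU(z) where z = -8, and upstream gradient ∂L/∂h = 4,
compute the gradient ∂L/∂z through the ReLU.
∂L/∂z = 0

h = ReLU(-8) = 0
Since z < 0: ∂h/∂z = 0
∂L/∂z = ∂L/∂h · ∂h/∂z = 4 × 0 = 0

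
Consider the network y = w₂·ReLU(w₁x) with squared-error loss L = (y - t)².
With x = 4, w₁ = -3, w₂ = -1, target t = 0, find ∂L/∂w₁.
∂L/∂w₁ = 0

Forward pass:
z = w₁x = -3×4 = -12
h = ReLU(-12) = 0
y = w₂h = -1×0 = 0

Backward pass:
∂L/∂y = 2(y - t) = 2(0 - 0) = 0
∂y/∂h = w₂ = -1
∂h/∂z = 0 (ReLU derivative)
∂z/∂w₁ = x = 4

∂L/∂w₁ = 0 × -1 × 0 × 4 = 0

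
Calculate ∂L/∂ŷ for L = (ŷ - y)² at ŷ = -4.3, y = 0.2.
∂L/∂ŷ = -9.0

∂L/∂ŷ = 2(ŷ - y) = 2(-4.3 - 0.2) = 2(-4.5) = -9.0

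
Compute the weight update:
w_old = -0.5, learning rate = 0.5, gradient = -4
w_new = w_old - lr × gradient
w_new = 1.5

w_new = w - η·∂L/∂w = -0.5 - 0.5×(-4) = -0.5 - (-2) = 1.5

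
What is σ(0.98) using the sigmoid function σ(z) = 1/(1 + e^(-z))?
0.7271

sigmoid(0.98) = 1/(1 + e^(-0.98)) = 1/(1 + 0.3753) = 0.7271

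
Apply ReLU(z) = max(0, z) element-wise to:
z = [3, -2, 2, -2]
h = [3, 0, 2, 0]

ReLU applied element-wise: max(0,3)=3, max(0,-2)=0, max(0,2)=2, max(0,-2)=0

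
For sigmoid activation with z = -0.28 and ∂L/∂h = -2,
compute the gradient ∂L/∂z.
∂L/∂z = -0.4903

σ(-0.28) = 0.4305
σ'(-0.28) = σ(-0.28)(1 - σ(-0.28)) = 0.4305 × 0.5695 = 0.2452
∂L/∂z = ∂L/∂h · σ'(z) = -2 × 0.2452 = -0.4903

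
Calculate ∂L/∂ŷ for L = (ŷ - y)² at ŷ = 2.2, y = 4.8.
∂L/∂ŷ = -5.2

∂L/∂ŷ = 2(ŷ - y) = 2(2.2 - 4.8) = 2(-2.6) = -5.2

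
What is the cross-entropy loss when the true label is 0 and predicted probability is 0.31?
L = 0.3711

L = -0·log(0.31) - 1·log(0.69) = -log(0.69) = 0.3711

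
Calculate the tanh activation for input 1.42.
0.8896

tanh(1.42) = (e^(1.42) - e^(-1.42))/(e^(1.42) + e^(-1.42)) = 0.8896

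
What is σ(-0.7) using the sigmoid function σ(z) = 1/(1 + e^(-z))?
0.3318

sigmoid(-0.7) = 1/(1 + e^(0.7)) = 1/(1 + 2.014) = 0.3318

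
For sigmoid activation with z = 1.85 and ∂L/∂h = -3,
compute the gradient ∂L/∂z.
∂L/∂z = -0.3522

σ(1.85) = 0.8641
σ'(1.85) = σ(1.85)(1 - σ(1.85)) = 0.8641 × 0.1359 = 0.1174
∂L/∂z = ∂L/∂h · σ'(z) = -3 × 0.1174 = -0.3522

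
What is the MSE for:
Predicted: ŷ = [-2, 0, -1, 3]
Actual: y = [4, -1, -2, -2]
MSE = 15.75

MSE = (1/4)((-2-4)² + (0--1)² + (-1--2)² + (3--2)²) = (1/4)(36 + 1 + 1 + 25) = 15.75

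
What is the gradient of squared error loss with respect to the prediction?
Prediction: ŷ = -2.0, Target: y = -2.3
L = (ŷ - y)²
∂L/∂ŷ = 0.6

∂L/∂ŷ = 2(ŷ - y) = 2(-2.0 - -2.3) = 2(0.3) = 0.6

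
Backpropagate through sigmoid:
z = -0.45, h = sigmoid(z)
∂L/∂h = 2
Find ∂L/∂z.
∂L/∂z = 0.4755

σ(-0.45) = 0.3894
σ'(-0.45) = σ(-0.45)(1 - σ(-0.45)) = 0.3894 × 0.6106 = 0.2378
∂L/∂z = ∂L/∂h · σ'(z) = 2 × 0.2378 = 0.4755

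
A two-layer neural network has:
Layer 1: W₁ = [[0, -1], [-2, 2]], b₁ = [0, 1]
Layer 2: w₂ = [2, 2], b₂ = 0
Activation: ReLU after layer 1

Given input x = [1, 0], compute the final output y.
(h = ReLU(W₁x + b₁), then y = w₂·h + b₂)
y = 0

Layer 1 pre-activation: z₁ = [0, -1]
After ReLU: h = [0, 0]
Layer 2 output: y = 2×0 + 2×0 + 0 = 0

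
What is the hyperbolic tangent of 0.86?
0.6963

tanh(0.86) = (e^(0.86) - e^(-0.86))/(e^(0.86) + e^(-0.86)) = 0.6963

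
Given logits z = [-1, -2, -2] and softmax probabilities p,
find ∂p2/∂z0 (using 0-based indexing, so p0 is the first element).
∂p2/∂z0 = -0.1221

p = softmax(z) = [0.5761, 0.2119, 0.2119]
p2 = 0.2119, p0 = 0.5761

∂p2/∂z0 = -p2 × p0 = -0.2119 × 0.5761 = -0.1221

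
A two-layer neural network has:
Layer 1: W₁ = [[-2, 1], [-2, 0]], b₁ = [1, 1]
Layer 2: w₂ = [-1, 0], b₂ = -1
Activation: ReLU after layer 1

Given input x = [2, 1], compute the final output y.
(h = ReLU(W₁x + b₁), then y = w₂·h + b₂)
y = -1

Layer 1 pre-activation: z₁ = [-2, -3]
After ReLU: h = [0, 0]
Layer 2 output: y = -1×0 + 0×0 + -1 = -1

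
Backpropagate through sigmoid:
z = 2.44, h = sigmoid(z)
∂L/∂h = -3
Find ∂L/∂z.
∂L/∂z = -0.2212

σ(2.44) = 0.9198
σ'(2.44) = σ(2.44)(1 - σ(2.44)) = 0.9198 × 0.08017 = 0.07375
∂L/∂z = ∂L/∂h · σ'(z) = -3 × 0.07375 = -0.2212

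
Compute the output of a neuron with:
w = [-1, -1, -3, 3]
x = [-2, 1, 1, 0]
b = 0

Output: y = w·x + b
y = -2

y = (-1)(-2) + (-1)(1) + (-3)(1) + (3)(0) + 0 = -2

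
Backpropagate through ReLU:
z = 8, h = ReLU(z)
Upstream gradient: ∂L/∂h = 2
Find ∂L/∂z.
∂L/∂z = 2

h = ReLU(8) = 8
Since z > 0: ∂h/∂z = 1
∂L/∂z = ∂L/∂h · ∂h/∂z = 2 × 1 = 2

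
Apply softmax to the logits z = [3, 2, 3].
p = [0.4223, 0.1554, 0.4223]

exp(z) = [20.09, 7.389, 20.09]
Sum = 47.56
p = [0.4223, 0.1554, 0.4223]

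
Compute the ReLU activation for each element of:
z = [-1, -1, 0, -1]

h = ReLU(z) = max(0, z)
h = [0, 0, 0, 0]

ReLU applied element-wise: max(0,-1)=0, max(0,-1)=0, max(0,0)=0, max(0,-1)=0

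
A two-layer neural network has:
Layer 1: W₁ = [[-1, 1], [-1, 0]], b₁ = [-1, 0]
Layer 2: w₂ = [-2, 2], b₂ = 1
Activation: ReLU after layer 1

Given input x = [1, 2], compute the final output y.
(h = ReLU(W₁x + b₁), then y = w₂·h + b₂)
y = 1

Layer 1 pre-activation: z₁ = [0, -1]
After ReLU: h = [0, 0]
Layer 2 output: y = -2×0 + 2×0 + 1 = 1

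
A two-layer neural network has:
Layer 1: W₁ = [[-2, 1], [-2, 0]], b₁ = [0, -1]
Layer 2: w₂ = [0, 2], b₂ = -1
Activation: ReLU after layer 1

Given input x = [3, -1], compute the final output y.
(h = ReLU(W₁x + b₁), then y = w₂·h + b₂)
y = -1

Layer 1 pre-activation: z₁ = [-7, -7]
After ReLU: h = [0, 0]
Layer 2 output: y = 0×0 + 2×0 + -1 = -1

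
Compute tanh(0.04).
0.03998

tanh(0.04) = (e^(0.04) - e^(-0.04))/(e^(0.04) + e^(-0.04)) = 0.03998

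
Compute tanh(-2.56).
-0.9881

tanh(-2.56) = (e^(-2.56) - e^(2.56))/(e^(-2.56) + e^(2.56)) = -0.9881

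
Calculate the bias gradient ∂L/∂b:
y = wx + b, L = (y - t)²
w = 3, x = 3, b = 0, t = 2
∂L/∂b = 14

y = wx + b = (3)(3) + 0 = 9
∂L/∂y = 2(y - t) = 2(9 - 2) = 14
∂y/∂b = 1
∂L/∂b = ∂L/∂y · ∂y/∂b = 14 × 1 = 14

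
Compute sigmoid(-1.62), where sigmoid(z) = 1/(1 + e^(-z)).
0.1652

sigmoid(-1.62) = 1/(1 + e^(1.62)) = 1/(1 + 5.053) = 0.1652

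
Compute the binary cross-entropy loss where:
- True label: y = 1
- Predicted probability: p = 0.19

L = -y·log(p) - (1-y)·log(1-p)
L = 1.661

L = -1·log(0.19) - 0·log(0.81) = -log(0.19) = 1.661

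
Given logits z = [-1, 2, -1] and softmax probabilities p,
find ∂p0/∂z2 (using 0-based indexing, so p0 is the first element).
∂p0/∂z2 = -0.00205

p = softmax(z) = [0.04528, 0.9094, 0.04528]
p0 = 0.04528, p2 = 0.04528

∂p0/∂z2 = -p0 × p2 = -0.04528 × 0.04528 = -0.00205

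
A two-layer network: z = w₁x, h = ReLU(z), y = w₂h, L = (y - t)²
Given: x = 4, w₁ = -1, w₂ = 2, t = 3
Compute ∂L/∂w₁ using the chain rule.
∂L/∂w₁ = 0

Forward pass:
z = w₁x = -1×4 = -4
h = ReLU(-4) = 0
y = w₂h = 2×0 = 0

Backward pass:
∂L/∂y = 2(y - t) = 2(0 - 3) = -6
∂y/∂h = w₂ = 2
∂h/∂z = 0 (ReLU derivative)
∂z/∂w₁ = x = 4

∂L/∂w₁ = -6 × 2 × 0 × 4 = 0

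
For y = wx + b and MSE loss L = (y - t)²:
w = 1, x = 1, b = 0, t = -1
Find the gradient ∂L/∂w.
∂L/∂w = 4

y = wx + b = (1)(1) + 0 = 1
∂L/∂y = 2(y - t) = 2(1 - -1) = 4
∂y/∂w = x = 1
∂L/∂w = ∂L/∂y · ∂y/∂w = 4 × 1 = 4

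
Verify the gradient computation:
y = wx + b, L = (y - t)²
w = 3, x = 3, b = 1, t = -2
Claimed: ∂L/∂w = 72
Correct

y = (3)(3) + 1 = 10
∂L/∂y = 2(y - t) = 2(10 - -2) = 24
∂y/∂w = x = 3
∂L/∂w = 24 × 3 = 72

Claimed value: 72
Correct: The correct gradient is 72.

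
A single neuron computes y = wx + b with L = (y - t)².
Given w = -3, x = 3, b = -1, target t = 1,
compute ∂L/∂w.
∂L/∂w = -66

y = wx + b = (-3)(3) + -1 = -10
∂L/∂y = 2(y - t) = 2(-10 - 1) = -22
∂y/∂w = x = 3
∂L/∂w = ∂L/∂y · ∂y/∂w = -22 × 3 = -66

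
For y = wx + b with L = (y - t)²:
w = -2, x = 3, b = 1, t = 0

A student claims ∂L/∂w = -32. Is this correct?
Incorrect

y = (-2)(3) + 1 = -5
∂L/∂y = 2(y - t) = 2(-5 - 0) = -10
∂y/∂w = x = 3
∂L/∂w = -10 × 3 = -30

Claimed value: -32
Incorrect: The correct gradient is -30.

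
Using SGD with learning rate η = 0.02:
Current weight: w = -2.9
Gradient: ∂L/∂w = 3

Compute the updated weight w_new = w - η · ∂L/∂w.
w_new = -2.96

w_new = w - η·∂L/∂w = -2.9 - 0.02×(3) = -2.9 - (0.06) = -2.96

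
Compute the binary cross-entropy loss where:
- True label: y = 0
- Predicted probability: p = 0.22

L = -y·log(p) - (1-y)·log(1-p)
L = 0.2485

L = -0·log(0.22) - 1·log(0.78) = -log(0.78) = 0.2485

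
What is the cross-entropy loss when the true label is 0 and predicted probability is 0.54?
L = 0.7765

L = -0·log(0.54) - 1·log(0.46) = -log(0.46) = 0.7765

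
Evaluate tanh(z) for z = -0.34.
-0.3275

tanh(-0.34) = (e^(-0.34) - e^(0.34))/(e^(-0.34) + e^(0.34)) = -0.3275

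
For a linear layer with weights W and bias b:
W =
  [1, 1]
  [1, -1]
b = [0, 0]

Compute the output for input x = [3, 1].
y = [4, 2]

Wx = [1×3 + 1×1, 1×3 + -1×1]
   = [4, 2]
y = Wx + b = [4 + 0, 2 + 0] = [4, 2]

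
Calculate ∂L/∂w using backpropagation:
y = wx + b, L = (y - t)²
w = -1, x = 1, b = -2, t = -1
∂L/∂w = -4

y = wx + b = (-1)(1) + -2 = -3
∂L/∂y = 2(y - t) = 2(-3 - -1) = -4
∂y/∂w = x = 1
∂L/∂w = ∂L/∂y · ∂y/∂w = -4 × 1 = -4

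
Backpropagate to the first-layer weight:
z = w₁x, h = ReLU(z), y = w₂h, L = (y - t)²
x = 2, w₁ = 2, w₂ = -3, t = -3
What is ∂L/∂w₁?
∂L/∂w₁ = 108

Forward pass:
z = w₁x = 2×2 = 4
h = ReLU(4) = 4
y = w₂h = -3×4 = -12

Backward pass:
∂L/∂y = 2(y - t) = 2(-12 - -3) = -18
∂y/∂h = w₂ = -3
∂h/∂z = 1 (ReLU derivative)
∂z/∂w₁ = x = 2

∂L/∂w₁ = -18 × -3 × 1 × 2 = 108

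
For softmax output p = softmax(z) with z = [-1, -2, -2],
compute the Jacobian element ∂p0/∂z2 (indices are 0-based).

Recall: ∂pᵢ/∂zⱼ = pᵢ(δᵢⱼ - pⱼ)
∂p0/∂z2 = -0.1221

p = softmax(z) = [0.5761, 0.2119, 0.2119]
p0 = 0.5761, p2 = 0.2119

∂p0/∂z2 = -p0 × p2 = -0.5761 × 0.2119 = -0.1221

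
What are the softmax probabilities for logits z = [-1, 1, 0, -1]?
p = [0.0826, 0.6103, 0.2245, 0.0826]

exp(z) = [0.3679, 2.718, 1, 0.3679]
Sum = 4.454
p = [0.0826, 0.6103, 0.2245, 0.0826]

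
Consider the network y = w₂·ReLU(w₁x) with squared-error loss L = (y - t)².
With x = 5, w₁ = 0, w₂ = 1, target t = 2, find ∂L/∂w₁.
∂L/∂w₁ = 0

Forward pass:
z = w₁x = 0×5 = 0
h = ReLU(0) = 0
y = w₂h = 1×0 = 0

Backward pass:
∂L/∂y = 2(y - t) = 2(0 - 2) = -4
∂y/∂h = w₂ = 1
∂h/∂z = 0 (ReLU derivative)
∂z/∂w₁ = x = 5

∂L/∂w₁ = -4 × 1 × 0 × 5 = 0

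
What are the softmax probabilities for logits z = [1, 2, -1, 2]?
p = [0.1522, 0.4136, 0.0206, 0.4136]

exp(z) = [2.718, 7.389, 0.3679, 7.389]
Sum = 17.86
p = [0.1522, 0.4136, 0.0206, 0.4136]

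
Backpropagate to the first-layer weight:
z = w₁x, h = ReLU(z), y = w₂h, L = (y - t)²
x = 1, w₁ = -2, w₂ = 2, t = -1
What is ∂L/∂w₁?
∂L/∂w₁ = 0

Forward pass:
z = w₁x = -2×1 = -2
h = ReLU(-2) = 0
y = w₂h = 2×0 = 0

Backward pass:
∂L/∂y = 2(y - t) = 2(0 - -1) = 2
∂y/∂h = w₂ = 2
∂h/∂z = 0 (ReLU derivative)
∂z/∂w₁ = x = 1

∂L/∂w₁ = 2 × 2 × 0 × 1 = 0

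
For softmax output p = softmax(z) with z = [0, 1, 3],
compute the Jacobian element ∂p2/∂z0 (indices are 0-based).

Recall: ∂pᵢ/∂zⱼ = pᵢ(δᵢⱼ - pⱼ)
∂p2/∂z0 = -0.03545

p = softmax(z) = [0.04201, 0.1142, 0.8438]
p2 = 0.8438, p0 = 0.04201

∂p2/∂z0 = -p2 × p0 = -0.8438 × 0.04201 = -0.03545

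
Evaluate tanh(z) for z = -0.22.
-0.2165

tanh(-0.22) = (e^(-0.22) - e^(0.22))/(e^(-0.22) + e^(0.22)) = -0.2165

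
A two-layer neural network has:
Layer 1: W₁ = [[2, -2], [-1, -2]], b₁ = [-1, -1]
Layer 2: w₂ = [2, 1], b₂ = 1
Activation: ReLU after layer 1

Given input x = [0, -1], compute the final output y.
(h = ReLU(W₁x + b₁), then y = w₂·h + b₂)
y = 4

Layer 1 pre-activation: z₁ = [1, 1]
After ReLU: h = [1, 1]
Layer 2 output: y = 2×1 + 1×1 + 1 = 4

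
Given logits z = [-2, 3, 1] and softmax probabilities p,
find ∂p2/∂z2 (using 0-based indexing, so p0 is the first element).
∂p2/∂z2 = 0.1045

p = softmax(z) = [0.0059, 0.8756, 0.1185]
p2 = 0.1185

∂p2/∂z2 = p2(1 - p2) = 0.1185 × (1 - 0.1185) = 0.1045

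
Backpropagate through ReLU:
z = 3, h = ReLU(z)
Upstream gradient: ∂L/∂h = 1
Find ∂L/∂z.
∂L/∂z = 1

h = ReLU(3) = 3
Since z > 0: ∂h/∂z = 1
∂L/∂z = ∂L/∂h · ∂h/∂z = 1 × 1 = 1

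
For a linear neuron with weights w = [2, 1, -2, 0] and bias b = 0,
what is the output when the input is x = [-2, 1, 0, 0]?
y = -3

y = (2)(-2) + (1)(1) + (-2)(0) + (0)(0) + 0 = -3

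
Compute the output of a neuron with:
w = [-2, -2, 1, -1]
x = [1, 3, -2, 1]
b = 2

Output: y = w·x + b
y = -9

y = (-2)(1) + (-2)(3) + (1)(-2) + (-1)(1) + 2 = -9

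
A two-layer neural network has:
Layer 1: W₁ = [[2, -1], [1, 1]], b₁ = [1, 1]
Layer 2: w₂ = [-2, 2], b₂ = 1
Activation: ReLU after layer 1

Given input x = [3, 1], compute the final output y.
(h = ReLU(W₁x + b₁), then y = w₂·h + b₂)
y = -1

Layer 1 pre-activation: z₁ = [6, 5]
After ReLU: h = [6, 5]
Layer 2 output: y = -2×6 + 2×5 + 1 = -1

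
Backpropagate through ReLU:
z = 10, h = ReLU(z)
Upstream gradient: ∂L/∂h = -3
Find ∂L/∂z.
∂L/∂z = -3

h = ReLU(10) = 10
Since z > 0: ∂h/∂z = 1
∂L/∂z = ∂L/∂h · ∂h/∂z = -3 × 1 = -3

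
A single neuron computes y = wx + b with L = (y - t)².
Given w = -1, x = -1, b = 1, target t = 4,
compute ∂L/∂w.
∂L/∂w = 4

y = wx + b = (-1)(-1) + 1 = 2
∂L/∂y = 2(y - t) = 2(2 - 4) = -4
∂y/∂w = x = -1
∂L/∂w = ∂L/∂y · ∂y/∂w = -4 × -1 = 4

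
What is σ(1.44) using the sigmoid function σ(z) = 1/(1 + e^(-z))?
0.8085

sigmoid(1.44) = 1/(1 + e^(-1.44)) = 1/(1 + 0.2369) = 0.8085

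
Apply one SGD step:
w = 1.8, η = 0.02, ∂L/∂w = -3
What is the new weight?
w_new = 1.86

w_new = w - η·∂L/∂w = 1.8 - 0.02×(-3) = 1.8 - (-0.06) = 1.86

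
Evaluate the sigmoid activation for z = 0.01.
0.5025

sigmoid(0.01) = 1/(1 + e^(-0.01)) = 1/(1 + 0.99) = 0.5025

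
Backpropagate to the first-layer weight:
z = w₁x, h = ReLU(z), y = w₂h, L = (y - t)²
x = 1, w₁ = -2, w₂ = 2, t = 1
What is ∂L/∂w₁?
∂L/∂w₁ = 0

Forward pass:
z = w₁x = -2×1 = -2
h = ReLU(-2) = 0
y = w₂h = 2×0 = 0

Backward pass:
∂L/∂y = 2(y - t) = 2(0 - 1) = -2
∂y/∂h = w₂ = 2
∂h/∂z = 0 (ReLU derivative)
∂z/∂w₁ = x = 1

∂L/∂w₁ = -2 × 2 × 0 × 1 = 0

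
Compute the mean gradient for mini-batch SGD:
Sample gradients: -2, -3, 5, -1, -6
Average gradient = -1.4

Average = (1/5)(-2 + -3 + 5 + -1 + -6) = -7/5 = -1.4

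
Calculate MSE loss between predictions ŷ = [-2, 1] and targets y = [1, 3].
MSE = 6.5

MSE = (1/2)((-2-1)² + (1-3)²) = (1/2)(9 + 4) = 6.5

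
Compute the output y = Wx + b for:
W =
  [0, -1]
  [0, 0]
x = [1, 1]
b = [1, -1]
y = [0, -1]

Wx = [0×1 + -1×1, 0×1 + 0×1]
   = [-1, 0]
y = Wx + b = [-1 + 1, 0 + -1] = [0, -1]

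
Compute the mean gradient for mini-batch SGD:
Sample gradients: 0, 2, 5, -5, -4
Average gradient = -0.4

Average = (1/5)(0 + 2 + 5 + -5 + -4) = -2/5 = -0.4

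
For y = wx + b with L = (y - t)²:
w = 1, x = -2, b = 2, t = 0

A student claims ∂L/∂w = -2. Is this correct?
Incorrect

y = (1)(-2) + 2 = 0
∂L/∂y = 2(y - t) = 2(0 - 0) = 0
∂y/∂w = x = -2
∂L/∂w = 0 × -2 = 0

Claimed value: -2
Incorrect: The correct gradient is 0.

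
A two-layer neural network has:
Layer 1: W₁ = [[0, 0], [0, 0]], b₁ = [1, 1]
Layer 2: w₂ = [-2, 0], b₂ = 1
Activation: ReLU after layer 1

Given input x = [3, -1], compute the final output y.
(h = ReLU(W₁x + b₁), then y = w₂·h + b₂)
y = -1

Layer 1 pre-activation: z₁ = [1, 1]
After ReLU: h = [1, 1]
Layer 2 output: y = -2×1 + 0×1 + 1 = -1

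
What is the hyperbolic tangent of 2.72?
0.9914

tanh(2.72) = (e^(2.72) - e^(-2.72))/(e^(2.72) + e^(-2.72)) = 0.9914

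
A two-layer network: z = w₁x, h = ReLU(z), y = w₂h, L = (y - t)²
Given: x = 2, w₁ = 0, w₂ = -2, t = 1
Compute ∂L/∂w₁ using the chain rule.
∂L/∂w₁ = 0

Forward pass:
z = w₁x = 0×2 = 0
h = ReLU(0) = 0
y = w₂h = -2×0 = 0

Backward pass:
∂L/∂y = 2(y - t) = 2(0 - 1) = -2
∂y/∂h = w₂ = -2
∂h/∂z = 0 (ReLU derivative)
∂z/∂w₁ = x = 2

∂L/∂w₁ = -2 × -2 × 0 × 2 = 0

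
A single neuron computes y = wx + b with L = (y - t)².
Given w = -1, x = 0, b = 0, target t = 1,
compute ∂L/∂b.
∂L/∂b = -2

y = wx + b = (-1)(0) + 0 = 0
∂L/∂y = 2(y - t) = 2(0 - 1) = -2
∂y/∂b = 1
∂L/∂b = ∂L/∂y · ∂y/∂b = -2 × 1 = -2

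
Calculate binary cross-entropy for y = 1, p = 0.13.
L = 2.04

L = -1·log(0.13) - 0·log(0.87) = -log(0.13) = 2.04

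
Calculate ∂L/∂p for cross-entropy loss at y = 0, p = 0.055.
∂L/∂p = 1.058

∂L/∂p = -y/p + (1-y)/(1-p) = 0 + 1/0.945 = 1.058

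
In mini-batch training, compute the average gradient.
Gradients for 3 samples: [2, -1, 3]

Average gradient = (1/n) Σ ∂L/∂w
Average gradient = 1.333

Average = (1/3)(2 + -1 + 3) = 4/3 = 1.333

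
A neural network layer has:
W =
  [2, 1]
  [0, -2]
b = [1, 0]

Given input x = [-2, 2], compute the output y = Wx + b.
y = [-1, -4]

Wx = [2×-2 + 1×2, 0×-2 + -2×2]
   = [-2, -4]
y = Wx + b = [-2 + 1, -4 + 0] = [-1, -4]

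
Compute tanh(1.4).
0.8854

tanh(1.4) = (e^(1.4) - e^(-1.4))/(e^(1.4) + e^(-1.4)) = 0.8854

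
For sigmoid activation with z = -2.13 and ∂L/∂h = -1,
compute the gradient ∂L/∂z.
∂L/∂z = -0.09493

σ(-2.13) = 0.1062
σ'(-2.13) = σ(-2.13)(1 - σ(-2.13)) = 0.1062 × 0.8938 = 0.09493
∂L/∂z = ∂L/∂h · σ'(z) = -1 × 0.09493 = -0.09493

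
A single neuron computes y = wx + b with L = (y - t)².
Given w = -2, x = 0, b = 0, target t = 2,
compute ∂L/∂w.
∂L/∂w = 0

y = wx + b = (-2)(0) + 0 = 0
∂L/∂y = 2(y - t) = 2(0 - 2) = -4
∂y/∂w = x = 0
∂L/∂w = ∂L/∂y · ∂y/∂w = -4 × 0 = 0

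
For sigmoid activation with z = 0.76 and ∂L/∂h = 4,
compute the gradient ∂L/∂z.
∂L/∂z = 0.8684

σ(0.76) = 0.6814
σ'(0.76) = σ(0.76)(1 - σ(0.76)) = 0.6814 × 0.3186 = 0.2171
∂L/∂z = ∂L/∂h · σ'(z) = 4 × 0.2171 = 0.8684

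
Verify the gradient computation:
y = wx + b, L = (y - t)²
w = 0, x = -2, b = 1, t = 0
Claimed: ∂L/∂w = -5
Incorrect

y = (0)(-2) + 1 = 1
∂L/∂y = 2(y - t) = 2(1 - 0) = 2
∂y/∂w = x = -2
∂L/∂w = 2 × -2 = -4

Claimed value: -5
Incorrect: The correct gradient is -4.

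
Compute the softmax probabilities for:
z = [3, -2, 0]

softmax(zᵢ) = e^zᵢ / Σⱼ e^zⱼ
p = [0.9465, 0.0064, 0.0471]

exp(z) = [20.09, 0.1353, 1]
Sum = 21.22
p = [0.9465, 0.0064, 0.0471]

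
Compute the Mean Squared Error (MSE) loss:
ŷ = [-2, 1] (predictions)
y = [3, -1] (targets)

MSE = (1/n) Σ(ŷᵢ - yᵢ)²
MSE = 14.5

MSE = (1/2)((-2-3)² + (1--1)²) = (1/2)(25 + 4) = 14.5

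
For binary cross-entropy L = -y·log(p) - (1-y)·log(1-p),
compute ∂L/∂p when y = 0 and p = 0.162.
∂L/∂p = 1.193

∂L/∂p = -y/p + (1-y)/(1-p) = 0 + 1/0.838 = 1.193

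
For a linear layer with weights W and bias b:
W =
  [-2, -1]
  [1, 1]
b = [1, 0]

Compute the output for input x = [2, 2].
y = [-5, 4]

Wx = [-2×2 + -1×2, 1×2 + 1×2]
   = [-6, 4]
y = Wx + b = [-6 + 1, 4 + 0] = [-5, 4]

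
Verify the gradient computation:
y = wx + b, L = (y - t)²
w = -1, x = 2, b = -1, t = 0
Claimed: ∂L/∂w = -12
Correct

y = (-1)(2) + -1 = -3
∂L/∂y = 2(y - t) = 2(-3 - 0) = -6
∂y/∂w = x = 2
∂L/∂w = -6 × 2 = -12

Claimed value: -12
Correct: The correct gradient is -12.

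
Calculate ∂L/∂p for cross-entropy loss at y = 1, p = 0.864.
∂L/∂p = -1.157

∂L/∂p = -y/p + (1-y)/(1-p) = -1/0.864 + 0 = -1.157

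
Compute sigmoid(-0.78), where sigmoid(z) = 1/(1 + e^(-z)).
0.3143

sigmoid(-0.78) = 1/(1 + e^(0.78)) = 1/(1 + 2.181) = 0.3143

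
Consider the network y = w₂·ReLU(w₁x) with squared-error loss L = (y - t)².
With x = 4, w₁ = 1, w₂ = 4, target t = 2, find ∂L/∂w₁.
∂L/∂w₁ = 448

Forward pass:
z = w₁x = 1×4 = 4
h = ReLU(4) = 4
y = w₂h = 4×4 = 16

Backward pass:
∂L/∂y = 2(y - t) = 2(16 - 2) = 28
∂y/∂h = w₂ = 4
∂h/∂z = 1 (ReLU derivative)
∂z/∂w₁ = x = 4

∂L/∂w₁ = 28 × 4 × 1 × 4 = 448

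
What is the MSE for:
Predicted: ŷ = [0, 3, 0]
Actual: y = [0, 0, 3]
MSE = 6

MSE = (1/3)((0-0)² + (3-0)² + (0-3)²) = (1/3)(0 + 9 + 9) = 6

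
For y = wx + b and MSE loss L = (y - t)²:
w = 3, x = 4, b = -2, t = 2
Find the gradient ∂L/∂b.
∂L/∂b = 16

y = wx + b = (3)(4) + -2 = 10
∂L/∂y = 2(y - t) = 2(10 - 2) = 16
∂y/∂b = 1
∂L/∂b = ∂L/∂y · ∂y/∂b = 16 × 1 = 16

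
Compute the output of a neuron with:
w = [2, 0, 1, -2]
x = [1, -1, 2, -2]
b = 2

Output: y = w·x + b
y = 10

y = (2)(1) + (0)(-1) + (1)(2) + (-2)(-2) + 2 = 10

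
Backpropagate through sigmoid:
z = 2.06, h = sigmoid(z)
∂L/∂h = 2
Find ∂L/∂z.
∂L/∂z = 0.2005

σ(2.06) = 0.887
σ'(2.06) = σ(2.06)(1 - σ(2.06)) = 0.887 × 0.113 = 0.1003
∂L/∂z = ∂L/∂h · σ'(z) = 2 × 0.1003 = 0.2005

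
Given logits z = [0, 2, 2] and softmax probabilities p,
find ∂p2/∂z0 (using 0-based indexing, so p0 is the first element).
∂p2/∂z0 = -0.02968

p = softmax(z) = [0.06338, 0.4683, 0.4683]
p2 = 0.4683, p0 = 0.06338

∂p2/∂z0 = -p2 × p0 = -0.4683 × 0.06338 = -0.02968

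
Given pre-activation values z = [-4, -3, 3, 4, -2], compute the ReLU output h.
h = [0, 0, 3, 4, 0]

ReLU applied element-wise: max(0,-4)=0, max(0,-3)=0, max(0,3)=3, max(0,4)=4, max(0,-2)=0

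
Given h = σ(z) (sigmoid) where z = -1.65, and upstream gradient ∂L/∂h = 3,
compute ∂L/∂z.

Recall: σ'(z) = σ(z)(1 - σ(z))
∂L/∂z = 0.4055

σ(-1.65) = 0.1611
σ'(-1.65) = σ(-1.65)(1 - σ(-1.65)) = 0.1611 × 0.8389 = 0.1352
∂L/∂z = ∂L/∂h · σ'(z) = 3 × 0.1352 = 0.4055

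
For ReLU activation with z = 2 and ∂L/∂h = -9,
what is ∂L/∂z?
∂L/∂z = -9

h = ReLU(2) = 2
Since z > 0: ∂h/∂z = 1
∂L/∂z = ∂L/∂h · ∂h/∂z = -9 × 1 = -9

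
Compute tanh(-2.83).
-0.9931

tanh(-2.83) = (e^(-2.83) - e^(2.83))/(e^(-2.83) + e^(2.83)) = -0.9931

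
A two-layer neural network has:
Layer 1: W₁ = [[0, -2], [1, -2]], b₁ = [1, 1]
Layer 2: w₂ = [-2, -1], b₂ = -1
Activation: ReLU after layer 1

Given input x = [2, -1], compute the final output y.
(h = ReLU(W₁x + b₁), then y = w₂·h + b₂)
y = -12

Layer 1 pre-activation: z₁ = [3, 5]
After ReLU: h = [3, 5]
Layer 2 output: y = -2×3 + -1×5 + -1 = -12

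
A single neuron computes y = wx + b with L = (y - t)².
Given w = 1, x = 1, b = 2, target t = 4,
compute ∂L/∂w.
∂L/∂w = -2

y = wx + b = (1)(1) + 2 = 3
∂L/∂y = 2(y - t) = 2(3 - 4) = -2
∂y/∂w = x = 1
∂L/∂w = ∂L/∂y · ∂y/∂w = -2 × 1 = -2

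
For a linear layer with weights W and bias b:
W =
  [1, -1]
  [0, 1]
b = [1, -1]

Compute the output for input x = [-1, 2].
y = [-2, 1]

Wx = [1×-1 + -1×2, 0×-1 + 1×2]
   = [-3, 2]
y = Wx + b = [-3 + 1, 2 + -1] = [-2, 1]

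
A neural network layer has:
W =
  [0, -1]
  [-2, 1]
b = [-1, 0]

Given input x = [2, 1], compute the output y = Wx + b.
y = [-2, -3]

Wx = [0×2 + -1×1, -2×2 + 1×1]
   = [-1, -3]
y = Wx + b = [-1 + -1, -3 + 0] = [-2, -3]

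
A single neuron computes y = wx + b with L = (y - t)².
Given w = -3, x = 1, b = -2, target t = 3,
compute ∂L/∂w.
∂L/∂w = -16

y = wx + b = (-3)(1) + -2 = -5
∂L/∂y = 2(y - t) = 2(-5 - 3) = -16
∂y/∂w = x = 1
∂L/∂w = ∂L/∂y · ∂y/∂w = -16 × 1 = -16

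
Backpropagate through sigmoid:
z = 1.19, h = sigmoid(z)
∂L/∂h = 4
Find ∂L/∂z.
∂L/∂z = 0.7154

σ(1.19) = 0.7667
σ'(1.19) = σ(1.19)(1 - σ(1.19)) = 0.7667 × 0.2333 = 0.1788
∂L/∂z = ∂L/∂h · σ'(z) = 4 × 0.1788 = 0.7154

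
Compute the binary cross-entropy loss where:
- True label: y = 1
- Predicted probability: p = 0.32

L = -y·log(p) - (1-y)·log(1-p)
L = 1.139

L = -1·log(0.32) - 0·log(0.68) = -log(0.32) = 1.139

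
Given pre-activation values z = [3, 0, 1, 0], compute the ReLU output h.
h = [3, 0, 1, 0]

ReLU applied element-wise: max(0,3)=3, max(0,0)=0, max(0,1)=1, max(0,0)=0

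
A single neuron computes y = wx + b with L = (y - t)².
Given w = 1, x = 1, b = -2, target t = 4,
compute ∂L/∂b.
∂L/∂b = -10

y = wx + b = (1)(1) + -2 = -1
∂L/∂y = 2(y - t) = 2(-1 - 4) = -10
∂y/∂b = 1
∂L/∂b = ∂L/∂y · ∂y/∂b = -10 × 1 = -10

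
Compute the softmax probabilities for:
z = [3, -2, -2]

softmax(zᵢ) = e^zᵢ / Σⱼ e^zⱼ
p = [0.9867, 0.0066, 0.0066]

exp(z) = [20.09, 0.1353, 0.1353]
Sum = 20.36
p = [0.9867, 0.0066, 0.0066]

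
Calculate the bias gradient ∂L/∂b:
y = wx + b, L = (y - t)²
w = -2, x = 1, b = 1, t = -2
∂L/∂b = 2

y = wx + b = (-2)(1) + 1 = -1
∂L/∂y = 2(y - t) = 2(-1 - -2) = 2
∂y/∂b = 1
∂L/∂b = ∂L/∂y · ∂y/∂b = 2 × 1 = 2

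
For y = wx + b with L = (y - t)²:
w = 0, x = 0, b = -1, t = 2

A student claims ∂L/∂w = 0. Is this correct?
Correct

y = (0)(0) + -1 = -1
∂L/∂y = 2(y - t) = 2(-1 - 2) = -6
∂y/∂w = x = 0
∂L/∂w = -6 × 0 = 0

Claimed value: 0
Correct: The correct gradient is 0.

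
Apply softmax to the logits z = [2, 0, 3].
p = [0.2595, 0.0351, 0.7054]

exp(z) = [7.389, 1, 20.09]
Sum = 28.47
p = [0.2595, 0.0351, 0.7054]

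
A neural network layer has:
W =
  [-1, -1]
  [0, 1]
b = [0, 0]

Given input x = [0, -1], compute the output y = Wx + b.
y = [1, -1]

Wx = [-1×0 + -1×-1, 0×0 + 1×-1]
   = [1, -1]
y = Wx + b = [1 + 0, -1 + 0] = [1, -1]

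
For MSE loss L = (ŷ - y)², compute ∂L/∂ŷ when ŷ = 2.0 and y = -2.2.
∂L/∂ŷ = 8.4

∂L/∂ŷ = 2(ŷ - y) = 2(2.0 - -2.2) = 2(4.2) = 8.4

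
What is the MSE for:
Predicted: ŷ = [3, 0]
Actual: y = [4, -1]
MSE = 1

MSE = (1/2)((3-4)² + (0--1)²) = (1/2)(1 + 1) = 1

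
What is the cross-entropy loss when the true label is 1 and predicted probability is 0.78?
L = 0.2485

L = -1·log(0.78) - 0·log(0.22) = -log(0.78) = 0.2485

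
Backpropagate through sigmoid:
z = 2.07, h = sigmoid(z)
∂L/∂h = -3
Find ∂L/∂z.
∂L/∂z = -0.2985

σ(2.07) = 0.888
σ'(2.07) = σ(2.07)(1 - σ(2.07)) = 0.888 × 0.112 = 0.09949
∂L/∂z = ∂L/∂h · σ'(z) = -3 × 0.09949 = -0.2985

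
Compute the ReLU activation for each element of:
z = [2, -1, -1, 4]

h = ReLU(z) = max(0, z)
h = [2, 0, 0, 4]

ReLU applied element-wise: max(0,2)=2, max(0,-1)=0, max(0,-1)=0, max(0,4)=4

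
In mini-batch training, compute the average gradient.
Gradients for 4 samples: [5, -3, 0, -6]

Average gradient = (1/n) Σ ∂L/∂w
Average gradient = -1

Average = (1/4)(5 + -3 + 0 + -6) = -4/4 = -1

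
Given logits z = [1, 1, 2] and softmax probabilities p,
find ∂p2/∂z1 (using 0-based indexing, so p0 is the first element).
∂p2/∂z1 = -0.1221

p = softmax(z) = [0.2119, 0.2119, 0.5761]
p2 = 0.5761, p1 = 0.2119

∂p2/∂z1 = -p2 × p1 = -0.5761 × 0.2119 = -0.1221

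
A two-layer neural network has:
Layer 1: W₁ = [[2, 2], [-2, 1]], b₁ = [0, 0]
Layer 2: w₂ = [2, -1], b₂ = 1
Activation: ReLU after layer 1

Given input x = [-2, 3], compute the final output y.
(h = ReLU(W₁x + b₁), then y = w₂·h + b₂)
y = -2

Layer 1 pre-activation: z₁ = [2, 7]
After ReLU: h = [2, 7]
Layer 2 output: y = 2×2 + -1×7 + 1 = -2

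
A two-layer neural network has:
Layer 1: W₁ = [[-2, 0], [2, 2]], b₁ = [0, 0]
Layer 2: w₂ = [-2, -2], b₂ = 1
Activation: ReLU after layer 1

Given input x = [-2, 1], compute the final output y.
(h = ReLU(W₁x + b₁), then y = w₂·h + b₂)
y = -7

Layer 1 pre-activation: z₁ = [4, -2]
After ReLU: h = [4, 0]
Layer 2 output: y = -2×4 + -2×0 + 1 = -7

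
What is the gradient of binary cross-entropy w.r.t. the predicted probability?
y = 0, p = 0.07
∂L/∂p = 1.075

∂L/∂p = -y/p + (1-y)/(1-p) = 0 + 1/0.93 = 1.075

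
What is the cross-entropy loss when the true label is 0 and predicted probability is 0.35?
L = 0.4308

L = -0·log(0.35) - 1·log(0.65) = -log(0.65) = 0.4308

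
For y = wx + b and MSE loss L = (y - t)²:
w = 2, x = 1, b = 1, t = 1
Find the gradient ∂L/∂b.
∂L/∂b = 4

y = wx + b = (2)(1) + 1 = 3
∂L/∂y = 2(y - t) = 2(3 - 1) = 4
∂y/∂b = 1
∂L/∂b = ∂L/∂y · ∂y/∂b = 4 × 1 = 4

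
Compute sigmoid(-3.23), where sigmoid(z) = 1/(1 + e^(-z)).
0.03805

sigmoid(-3.23) = 1/(1 + e^(3.23)) = 1/(1 + 25.28) = 0.03805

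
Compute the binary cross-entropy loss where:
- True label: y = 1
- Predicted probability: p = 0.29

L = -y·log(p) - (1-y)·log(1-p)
L = 1.238

L = -1·log(0.29) - 0·log(0.71) = -log(0.29) = 1.238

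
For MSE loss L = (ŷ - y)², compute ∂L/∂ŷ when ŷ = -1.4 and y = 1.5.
∂L/∂ŷ = -5.8

∂L/∂ŷ = 2(ŷ - y) = 2(-1.4 - 1.5) = 2(-2.9) = -5.8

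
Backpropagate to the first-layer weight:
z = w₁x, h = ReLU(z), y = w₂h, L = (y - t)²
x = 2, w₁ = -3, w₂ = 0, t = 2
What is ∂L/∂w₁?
∂L/∂w₁ = 0

Forward pass:
z = w₁x = -3×2 = -6
h = ReLU(-6) = 0
y = w₂h = 0×0 = 0

Backward pass:
∂L/∂y = 2(y - t) = 2(0 - 2) = -4
∂y/∂h = w₂ = 0
∂h/∂z = 0 (ReLU derivative)
∂z/∂w₁ = x = 2

∂L/∂w₁ = -4 × 0 × 0 × 2 = 0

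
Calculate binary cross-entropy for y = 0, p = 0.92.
L = 2.526

L = -0·log(0.92) - 1·log(0.08) = -log(0.08) = 2.526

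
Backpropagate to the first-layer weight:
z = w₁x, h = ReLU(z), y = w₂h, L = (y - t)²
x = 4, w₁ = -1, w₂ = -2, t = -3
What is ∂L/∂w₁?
∂L/∂w₁ = 0

Forward pass:
z = w₁x = -1×4 = -4
h = ReLU(-4) = 0
y = w₂h = -2×0 = 0

Backward pass:
∂L/∂y = 2(y - t) = 2(0 - -3) = 6
∂y/∂h = w₂ = -2
∂h/∂z = 0 (ReLU derivative)
∂z/∂w₁ = x = 4

∂L/∂w₁ = 6 × -2 × 0 × 4 = 0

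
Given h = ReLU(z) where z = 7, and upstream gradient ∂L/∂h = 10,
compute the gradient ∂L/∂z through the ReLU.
∂L/∂z = 10

h = ReLU(7) = 7
Since z > 0: ∂h/∂z = 1
∂L/∂z = ∂L/∂h · ∂h/∂z = 10 × 1 = 10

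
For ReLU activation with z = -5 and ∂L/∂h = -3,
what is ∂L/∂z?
∂L/∂z = 0

h = ReLU(-5) = 0
Since z < 0: ∂h/∂z = 0
∂L/∂z = ∂L/∂h · ∂h/∂z = -3 × 0 = 0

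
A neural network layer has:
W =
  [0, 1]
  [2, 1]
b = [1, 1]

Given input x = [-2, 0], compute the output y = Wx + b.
y = [1, -3]

Wx = [0×-2 + 1×0, 2×-2 + 1×0]
   = [0, -4]
y = Wx + b = [0 + 1, -4 + 1] = [1, -3]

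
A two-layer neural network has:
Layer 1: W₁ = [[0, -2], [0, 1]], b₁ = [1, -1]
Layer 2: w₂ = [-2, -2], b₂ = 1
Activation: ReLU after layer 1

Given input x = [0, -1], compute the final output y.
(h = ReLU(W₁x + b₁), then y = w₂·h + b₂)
y = -5

Layer 1 pre-activation: z₁ = [3, -2]
After ReLU: h = [3, 0]
Layer 2 output: y = -2×3 + -2×0 + 1 = -5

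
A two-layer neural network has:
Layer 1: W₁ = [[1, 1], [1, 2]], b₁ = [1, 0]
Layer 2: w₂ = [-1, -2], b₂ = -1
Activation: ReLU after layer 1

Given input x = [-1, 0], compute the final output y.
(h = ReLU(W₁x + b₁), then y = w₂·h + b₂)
y = -1

Layer 1 pre-activation: z₁ = [0, -1]
After ReLU: h = [0, 0]
Layer 2 output: y = -1×0 + -2×0 + -1 = -1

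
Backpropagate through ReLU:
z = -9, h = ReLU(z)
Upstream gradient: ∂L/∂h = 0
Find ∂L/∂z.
∂L/∂z = 0

h = ReLU(-9) = 0
Since z < 0: ∂h/∂z = 0
∂L/∂z = ∂L/∂h · ∂h/∂z = 0 × 0 = 0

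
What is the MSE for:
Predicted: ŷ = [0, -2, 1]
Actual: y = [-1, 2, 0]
MSE = 6

MSE = (1/3)((0--1)² + (-2-2)² + (1-0)²) = (1/3)(1 + 16 + 1) = 6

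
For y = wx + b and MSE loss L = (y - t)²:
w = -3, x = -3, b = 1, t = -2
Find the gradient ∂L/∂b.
∂L/∂b = 24

y = wx + b = (-3)(-3) + 1 = 10
∂L/∂y = 2(y - t) = 2(10 - -2) = 24
∂y/∂b = 1
∂L/∂b = ∂L/∂y · ∂y/∂b = 24 × 1 = 24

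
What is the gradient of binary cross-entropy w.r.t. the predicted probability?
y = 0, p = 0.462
∂L/∂p = 1.859

∂L/∂p = -y/p + (1-y)/(1-p) = 0 + 1/0.538 = 1.859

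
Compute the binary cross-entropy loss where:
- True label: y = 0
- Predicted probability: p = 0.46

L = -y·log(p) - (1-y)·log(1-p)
L = 0.6162

L = -0·log(0.46) - 1·log(0.54) = -log(0.54) = 0.6162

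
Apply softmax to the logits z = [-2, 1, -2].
p = [0.0453, 0.9094, 0.0453]

exp(z) = [0.1353, 2.718, 0.1353]
Sum = 2.989
p = [0.0453, 0.9094, 0.0453]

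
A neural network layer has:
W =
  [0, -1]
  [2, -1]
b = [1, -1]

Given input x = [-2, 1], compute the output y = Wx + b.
y = [0, -6]

Wx = [0×-2 + -1×1, 2×-2 + -1×1]
   = [-1, -5]
y = Wx + b = [-1 + 1, -5 + -1] = [0, -6]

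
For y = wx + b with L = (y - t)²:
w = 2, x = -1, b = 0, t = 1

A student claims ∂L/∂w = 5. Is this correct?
Incorrect

y = (2)(-1) + 0 = -2
∂L/∂y = 2(y - t) = 2(-2 - 1) = -6
∂y/∂w = x = -1
∂L/∂w = -6 × -1 = 6

Claimed value: 5
Incorrect: The correct gradient is 6.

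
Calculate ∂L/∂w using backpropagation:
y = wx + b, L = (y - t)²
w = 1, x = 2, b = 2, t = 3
∂L/∂w = 4

y = wx + b = (1)(2) + 2 = 4
∂L/∂y = 2(y - t) = 2(4 - 3) = 2
∂y/∂w = x = 2
∂L/∂w = ∂L/∂y · ∂y/∂w = 2 × 2 = 4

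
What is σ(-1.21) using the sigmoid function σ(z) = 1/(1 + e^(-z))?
0.2297

sigmoid(-1.21) = 1/(1 + e^(1.21)) = 1/(1 + 3.353) = 0.2297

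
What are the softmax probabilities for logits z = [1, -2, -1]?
p = [0.8438, 0.042, 0.1142]

exp(z) = [2.718, 0.1353, 0.3679]
Sum = 3.221
p = [0.8438, 0.042, 0.1142]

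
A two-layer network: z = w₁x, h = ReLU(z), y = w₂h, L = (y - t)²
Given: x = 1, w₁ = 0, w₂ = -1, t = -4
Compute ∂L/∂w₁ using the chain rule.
∂L/∂w₁ = 0

Forward pass:
z = w₁x = 0×1 = 0
h = ReLU(0) = 0
y = w₂h = -1×0 = 0

Backward pass:
∂L/∂y = 2(y - t) = 2(0 - -4) = 8
∂y/∂h = w₂ = -1
∂h/∂z = 0 (ReLU derivative)
∂z/∂w₁ = x = 1

∂L/∂w₁ = 8 × -1 × 0 × 1 = 0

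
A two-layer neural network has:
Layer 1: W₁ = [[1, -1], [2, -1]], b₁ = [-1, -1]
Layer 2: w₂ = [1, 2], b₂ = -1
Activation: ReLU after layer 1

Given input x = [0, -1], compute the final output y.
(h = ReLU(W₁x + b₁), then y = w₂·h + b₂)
y = -1

Layer 1 pre-activation: z₁ = [0, 0]
After ReLU: h = [0, 0]
Layer 2 output: y = 1×0 + 2×0 + -1 = -1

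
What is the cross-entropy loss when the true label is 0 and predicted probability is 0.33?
L = 0.4005

L = -0·log(0.33) - 1·log(0.67) = -log(0.67) = 0.4005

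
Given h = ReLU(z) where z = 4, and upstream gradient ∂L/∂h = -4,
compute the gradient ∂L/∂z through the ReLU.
∂L/∂z = -4

h = ReLU(4) = 4
Since z > 0: ∂h/∂z = 1
∂L/∂z = ∂L/∂h · ∂h/∂z = -4 × 1 = -4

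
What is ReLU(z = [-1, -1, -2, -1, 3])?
h = [0, 0, 0, 0, 3]

ReLU applied element-wise: max(0,-1)=0, max(0,-1)=0, max(0,-2)=0, max(0,-1)=0, max(0,3)=3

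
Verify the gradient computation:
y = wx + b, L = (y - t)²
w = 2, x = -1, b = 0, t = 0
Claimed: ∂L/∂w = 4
Correct

y = (2)(-1) + 0 = -2
∂L/∂y = 2(y - t) = 2(-2 - 0) = -4
∂y/∂w = x = -1
∂L/∂w = -4 × -1 = 4

Claimed value: 4
Correct: The correct gradient is 4.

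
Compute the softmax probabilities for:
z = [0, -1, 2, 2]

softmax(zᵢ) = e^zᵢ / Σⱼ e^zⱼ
p = [0.0619, 0.0228, 0.4576, 0.4576]

exp(z) = [1, 0.3679, 7.389, 7.389]
Sum = 16.15
p = [0.0619, 0.0228, 0.4576, 0.4576]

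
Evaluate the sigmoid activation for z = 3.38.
0.9671

sigmoid(3.38) = 1/(1 + e^(-3.38)) = 1/(1 + 0.03405) = 0.9671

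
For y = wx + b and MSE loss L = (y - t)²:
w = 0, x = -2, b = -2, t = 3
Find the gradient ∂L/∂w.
∂L/∂w = 20

y = wx + b = (0)(-2) + -2 = -2
∂L/∂y = 2(y - t) = 2(-2 - 3) = -10
∂y/∂w = x = -2
∂L/∂w = ∂L/∂y · ∂y/∂w = -10 × -2 = 20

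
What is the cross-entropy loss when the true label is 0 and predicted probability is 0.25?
L = 0.2877

L = -0·log(0.25) - 1·log(0.75) = -log(0.75) = 0.2877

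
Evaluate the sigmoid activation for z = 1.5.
0.8176

sigmoid(1.5) = 1/(1 + e^(-1.5)) = 1/(1 + 0.2231) = 0.8176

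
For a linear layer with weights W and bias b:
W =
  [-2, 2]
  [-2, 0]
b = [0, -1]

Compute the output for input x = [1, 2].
y = [2, -3]

Wx = [-2×1 + 2×2, -2×1 + 0×2]
   = [2, -2]
y = Wx + b = [2 + 0, -2 + -1] = [2, -3]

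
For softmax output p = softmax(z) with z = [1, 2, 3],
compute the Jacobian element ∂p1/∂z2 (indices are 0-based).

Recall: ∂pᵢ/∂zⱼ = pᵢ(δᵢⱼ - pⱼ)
∂p1/∂z2 = -0.1628

p = softmax(z) = [0.09003, 0.2447, 0.6652]
p1 = 0.2447, p2 = 0.6652

∂p1/∂z2 = -p1 × p2 = -0.2447 × 0.6652 = -0.1628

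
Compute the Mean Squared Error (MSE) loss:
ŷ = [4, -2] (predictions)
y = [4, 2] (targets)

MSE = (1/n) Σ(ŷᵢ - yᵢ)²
MSE = 8

MSE = (1/2)((4-4)² + (-2-2)²) = (1/2)(0 + 16) = 8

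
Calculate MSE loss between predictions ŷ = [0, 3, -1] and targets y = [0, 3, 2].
MSE = 3

MSE = (1/3)((0-0)² + (3-3)² + (-1-2)²) = (1/3)(0 + 0 + 9) = 3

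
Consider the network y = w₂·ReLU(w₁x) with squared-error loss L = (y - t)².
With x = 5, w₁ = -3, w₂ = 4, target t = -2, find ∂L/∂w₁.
∂L/∂w₁ = 0

Forward pass:
z = w₁x = -3×5 = -15
h = ReLU(-15) = 0
y = w₂h = 4×0 = 0

Backward pass:
∂L/∂y = 2(y - t) = 2(0 - -2) = 4
∂y/∂h = w₂ = 4
∂h/∂z = 0 (ReLU derivative)
∂z/∂w₁ = x = 5

∂L/∂w₁ = 4 × 4 × 0 × 5 = 0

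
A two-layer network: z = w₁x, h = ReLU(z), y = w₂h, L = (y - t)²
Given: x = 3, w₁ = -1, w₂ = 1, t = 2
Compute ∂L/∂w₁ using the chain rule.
∂L/∂w₁ = 0

Forward pass:
z = w₁x = -1×3 = -3
h = ReLU(-3) = 0
y = w₂h = 1×0 = 0

Backward pass:
∂L/∂y = 2(y - t) = 2(0 - 2) = -4
∂y/∂h = w₂ = 1
∂h/∂z = 0 (ReLU derivative)
∂z/∂w₁ = x = 3

∂L/∂w₁ = -4 × 1 × 0 × 3 = 0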